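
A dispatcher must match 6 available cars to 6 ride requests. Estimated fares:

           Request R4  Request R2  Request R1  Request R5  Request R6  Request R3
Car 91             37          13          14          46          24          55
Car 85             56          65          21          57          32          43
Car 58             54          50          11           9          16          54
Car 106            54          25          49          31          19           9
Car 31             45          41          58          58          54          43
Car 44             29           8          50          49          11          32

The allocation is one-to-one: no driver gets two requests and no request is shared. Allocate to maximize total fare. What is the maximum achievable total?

Max total: $326

Treat this as an assignment problem: match each driver to one request.
Optimal: Car 91→Request R3 ($55), Car 85→Request R2 ($65), Car 58→Request R4 ($54), Car 106→Request R1 ($49), Car 31→Request R6 ($54), Car 44→Request R5 ($49) — total 55+65+54+49+54+49 = $326.
Row-greedy (each driver in turn takes its best remaining request) gives $292, worse by 34.
Next-best assignment: Car 91→Request R5, Car 85→Request R2, Car 58→Request R3, Car 106→Request R4, Car 31→Request R6, Car 44→Request R1 = $323.
Every other assignment is strictly worse.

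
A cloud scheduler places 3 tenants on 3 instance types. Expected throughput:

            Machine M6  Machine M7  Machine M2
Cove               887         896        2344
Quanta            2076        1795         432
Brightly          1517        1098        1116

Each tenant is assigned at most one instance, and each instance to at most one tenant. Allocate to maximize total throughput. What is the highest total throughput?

This is a one-to-one assignment (maximum-weight bipartite matching).
Optimal: Cove→Machine M2 (2344 ops/s), Quanta→Machine M7 (1795 ops/s), Brightly→Machine M6 (1517 ops/s) — total 2344+1795+1517 = 5656 ops/s.

Maximum total: 5656 ops/s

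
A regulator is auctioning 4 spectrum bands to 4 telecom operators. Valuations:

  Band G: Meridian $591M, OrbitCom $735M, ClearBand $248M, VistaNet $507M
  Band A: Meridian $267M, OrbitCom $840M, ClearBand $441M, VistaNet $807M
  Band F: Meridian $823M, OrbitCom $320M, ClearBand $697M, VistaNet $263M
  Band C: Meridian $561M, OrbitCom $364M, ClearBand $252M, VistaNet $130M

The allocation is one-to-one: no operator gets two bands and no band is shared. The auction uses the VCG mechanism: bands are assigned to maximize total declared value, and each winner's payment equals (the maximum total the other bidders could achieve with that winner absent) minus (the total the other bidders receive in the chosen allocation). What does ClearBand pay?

ClearBand pays $262M.

Efficient allocation: Meridian→Band C ($561M), OrbitCom→Band G ($735M), ClearBand→Band F ($697M), VistaNet→Band A ($807M); total welfare W = $2800M.
ClearBand receives Band F at value $697M, so the others get W − 697 = $2103M.
Without ClearBand: best allocation of the remaining 3 bidders over all 4 bands is Meridian→Band F ($823M), OrbitCom→Band G ($735M), VistaNet→Band A ($807M), total $2365M.
VCG payment = (others' best without ClearBand) − (others' welfare with ClearBand) = 2365 − 2103 = $262M.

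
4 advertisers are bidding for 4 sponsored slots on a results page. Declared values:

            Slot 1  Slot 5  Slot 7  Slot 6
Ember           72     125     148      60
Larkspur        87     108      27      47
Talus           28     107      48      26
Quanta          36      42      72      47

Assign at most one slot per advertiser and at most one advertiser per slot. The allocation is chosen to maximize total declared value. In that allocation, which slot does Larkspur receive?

Larkspur receives Slot 1.

Optimal: Ember→Slot 7 ($148), Larkspur→Slot 1 ($87), Talus→Slot 5 ($107), Quanta→Slot 6 ($47) — total 148+87+107+47 = $389.
Next-best assignment: Ember→Slot 7, Larkspur→Slot 6, Talus→Slot 5, Quanta→Slot 1 = $338.
Swapping Talus↔Ember (Talus→Slot 7 $48, Ember→Slot 5 $125) loses 82.
Larkspur's own top slot is Slot 5 ($108), but forcing Larkspur→Slot 5 and reassigning the rest optimally gives only $331 — worse by 58.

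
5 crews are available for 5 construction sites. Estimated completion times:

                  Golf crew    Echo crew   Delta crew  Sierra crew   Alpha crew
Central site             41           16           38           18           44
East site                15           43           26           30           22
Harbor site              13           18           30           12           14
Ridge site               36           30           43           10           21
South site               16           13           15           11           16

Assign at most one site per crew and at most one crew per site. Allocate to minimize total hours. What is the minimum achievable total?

Min total: 70 hours

This is a one-to-one assignment (minimum-cost bipartite matching).
Optimal: Golf crew→East site (15 hours), Echo crew→Central site (16 hours), Delta crew→South site (15 hours), Sierra crew→Ridge site (10 hours), Alpha crew→Harbor site (14 hours) — total 15+16+15+10+14 = 70 hours.
Column-greedy (each site in turn goes to its cheapest remaining crew) gives 79 hours, worse by 9.
Next-best assignment: Golf crew→Harbor site, Echo crew→Central site, Delta crew→South site, Sierra crew→Ridge site, Alpha crew→East site = 76 hours.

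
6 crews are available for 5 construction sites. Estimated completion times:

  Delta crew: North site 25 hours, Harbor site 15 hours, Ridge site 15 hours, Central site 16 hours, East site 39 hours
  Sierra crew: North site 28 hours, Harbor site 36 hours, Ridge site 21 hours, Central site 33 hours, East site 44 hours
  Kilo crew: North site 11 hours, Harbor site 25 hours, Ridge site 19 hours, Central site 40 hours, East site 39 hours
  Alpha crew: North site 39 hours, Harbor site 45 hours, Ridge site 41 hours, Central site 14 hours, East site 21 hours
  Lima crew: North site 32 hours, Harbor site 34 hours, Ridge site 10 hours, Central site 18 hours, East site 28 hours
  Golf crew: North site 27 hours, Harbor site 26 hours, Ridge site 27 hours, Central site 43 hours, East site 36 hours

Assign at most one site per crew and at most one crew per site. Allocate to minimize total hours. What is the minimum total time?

This is the linear assignment problem.
Optimal: Kilo crew→North site (11 hours), Golf crew→Harbor site (26 hours), Lima crew→Ridge site (10 hours), Delta crew→Central site (16 hours), Alpha crew→East site (21 hours) — total 11+26+10+16+21 = 84 hours.
Min-entry greedy (repeatedly take the single cheapest remaining cell) gives 86 hours, worse by 2.

Minimum total: 84 hours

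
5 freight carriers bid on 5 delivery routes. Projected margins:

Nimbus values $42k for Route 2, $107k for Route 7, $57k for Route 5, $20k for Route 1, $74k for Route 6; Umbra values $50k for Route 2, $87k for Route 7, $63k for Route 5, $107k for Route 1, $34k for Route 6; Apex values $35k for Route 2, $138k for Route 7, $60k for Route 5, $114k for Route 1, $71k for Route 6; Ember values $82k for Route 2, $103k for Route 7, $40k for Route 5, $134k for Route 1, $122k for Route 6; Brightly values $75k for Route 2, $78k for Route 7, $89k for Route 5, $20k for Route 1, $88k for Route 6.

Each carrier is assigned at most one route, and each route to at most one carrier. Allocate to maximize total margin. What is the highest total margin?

Treat this as an assignment problem: match each carrier to one route.
Optimal: Nimbus→Route 5 ($57k), Umbra→Route 1 ($107k), Apex→Route 7 ($138k), Ember→Route 6 ($122k), Brightly→Route 2 ($75k) — total 57+107+138+122+75 = $499k.
Row-greedy (each carrier in turn takes its best remaining route) gives $456k, worse by 43.
No other one-to-one assignment exceeds $499k.

Maximum total: $499k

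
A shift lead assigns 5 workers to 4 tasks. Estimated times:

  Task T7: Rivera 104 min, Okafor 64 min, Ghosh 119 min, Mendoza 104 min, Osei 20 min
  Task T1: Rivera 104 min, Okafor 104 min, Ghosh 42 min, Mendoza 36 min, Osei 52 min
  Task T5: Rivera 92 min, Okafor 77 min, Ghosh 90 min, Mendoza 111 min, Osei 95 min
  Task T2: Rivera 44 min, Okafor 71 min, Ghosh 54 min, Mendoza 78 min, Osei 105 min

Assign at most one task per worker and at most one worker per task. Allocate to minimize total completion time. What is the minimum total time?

Optimal: Osei→Task T7 (20 min), Mendoza→Task T1 (36 min), Okafor→Task T5 (77 min), Rivera→Task T2 (44 min) — total 20+36+77+44 = 177 min.
Row-greedy (each worker in turn takes its cheapest remaining task) gives 261 min, worse by 84.

Minimum total: 177 min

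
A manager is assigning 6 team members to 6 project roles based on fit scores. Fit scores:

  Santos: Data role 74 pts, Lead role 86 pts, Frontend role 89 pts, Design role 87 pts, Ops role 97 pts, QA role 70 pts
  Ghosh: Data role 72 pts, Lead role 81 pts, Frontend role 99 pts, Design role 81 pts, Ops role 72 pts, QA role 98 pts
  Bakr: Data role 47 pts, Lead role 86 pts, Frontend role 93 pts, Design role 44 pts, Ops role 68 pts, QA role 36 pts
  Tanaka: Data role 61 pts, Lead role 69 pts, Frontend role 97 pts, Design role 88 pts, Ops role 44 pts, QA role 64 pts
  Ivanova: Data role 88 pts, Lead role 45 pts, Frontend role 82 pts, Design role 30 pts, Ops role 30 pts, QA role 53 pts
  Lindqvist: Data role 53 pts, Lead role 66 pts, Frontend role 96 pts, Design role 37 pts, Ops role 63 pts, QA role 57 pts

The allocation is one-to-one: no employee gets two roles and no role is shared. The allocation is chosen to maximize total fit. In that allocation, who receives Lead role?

Optimal: Santos→Ops role (97 pts), Ghosh→QA role (98 pts), Bakr→Lead role (86 pts), Tanaka→Design role (88 pts), Ivanova→Data role (88 pts), Lindqvist→Frontend role (96 pts) — total 97+98+86+88+88+96 = 553 pts.
Row-greedy (each employee in turn takes its best remaining role) gives 515 pts, worse by 38.
Next-best assignment: Santos→Ops role, Ghosh→QA role, Bakr→Frontend role, Tanaka→Design role, Ivanova→Data role, Lindqvist→Lead role = 530 pts.
Bakr's own top role is Frontend role (93 pts), but forcing Bakr→Frontend role and reassigning the rest optimally gives only 530 pts — worse by 23.

Bakr receives Lead role.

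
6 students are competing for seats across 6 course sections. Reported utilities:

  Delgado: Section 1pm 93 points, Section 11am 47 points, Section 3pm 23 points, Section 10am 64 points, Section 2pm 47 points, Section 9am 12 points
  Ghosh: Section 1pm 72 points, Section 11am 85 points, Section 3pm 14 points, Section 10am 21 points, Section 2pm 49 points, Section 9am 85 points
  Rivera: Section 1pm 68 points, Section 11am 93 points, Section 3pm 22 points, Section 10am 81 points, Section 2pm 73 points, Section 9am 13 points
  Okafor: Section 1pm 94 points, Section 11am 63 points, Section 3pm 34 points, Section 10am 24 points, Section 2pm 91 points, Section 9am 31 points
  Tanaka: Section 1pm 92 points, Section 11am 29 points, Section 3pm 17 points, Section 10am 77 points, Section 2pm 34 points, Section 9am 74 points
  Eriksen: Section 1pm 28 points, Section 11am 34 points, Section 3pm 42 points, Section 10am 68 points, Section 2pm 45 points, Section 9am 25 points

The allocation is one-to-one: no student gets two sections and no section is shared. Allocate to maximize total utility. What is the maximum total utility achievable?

Maximum total: 481 points

Optimal: Delgado→Section 1pm (93 points), Ghosh→Section 9am (85 points), Rivera→Section 11am (93 points), Okafor→Section 2pm (91 points), Tanaka→Section 10am (77 points), Eriksen→Section 3pm (42 points) — total 93+85+93+91+77+42 = 481 points.
Column-greedy (each section in turn goes to its best remaining student) gives 367 points, worse by 114.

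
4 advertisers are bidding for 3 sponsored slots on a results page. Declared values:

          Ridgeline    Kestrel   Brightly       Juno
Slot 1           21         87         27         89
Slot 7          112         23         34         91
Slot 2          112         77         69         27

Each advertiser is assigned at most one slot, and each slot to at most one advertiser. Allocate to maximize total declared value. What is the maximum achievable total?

Maximum total: $290

Treat this as an assignment problem: match each advertiser to one slot.
Optimal: Kestrel→Slot 1 ($87), Juno→Slot 7 ($91), Ridgeline→Slot 2 ($112) — total 87+91+112 = $290.
Column-greedy (each slot in turn goes to its best remaining advertiser) gives $278, worse by 12.
Next-best assignment: Juno→Slot 1, Ridgeline→Slot 7, Kestrel→Slot 2 = $278.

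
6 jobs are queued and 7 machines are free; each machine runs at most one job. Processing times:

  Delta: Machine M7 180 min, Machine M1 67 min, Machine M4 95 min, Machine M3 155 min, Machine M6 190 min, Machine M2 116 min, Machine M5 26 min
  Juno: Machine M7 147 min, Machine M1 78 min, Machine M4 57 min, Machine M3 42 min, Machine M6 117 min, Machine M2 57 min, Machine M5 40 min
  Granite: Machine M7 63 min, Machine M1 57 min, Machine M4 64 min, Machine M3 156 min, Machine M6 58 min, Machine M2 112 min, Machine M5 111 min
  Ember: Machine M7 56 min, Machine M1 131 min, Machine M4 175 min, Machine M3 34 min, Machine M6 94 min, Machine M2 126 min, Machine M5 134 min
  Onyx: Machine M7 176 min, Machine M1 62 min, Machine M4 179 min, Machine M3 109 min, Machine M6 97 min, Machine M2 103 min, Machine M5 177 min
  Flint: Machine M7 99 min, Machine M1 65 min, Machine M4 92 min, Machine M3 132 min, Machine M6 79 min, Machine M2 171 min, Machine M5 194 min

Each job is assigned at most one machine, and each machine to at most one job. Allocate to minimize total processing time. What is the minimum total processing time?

Min total: 321 min

This is the linear assignment problem.
Optimal: Delta→Machine M5 (26 min), Juno→Machine M4 (57 min), Granite→Machine M7 (63 min), Ember→Machine M3 (34 min), Onyx→Machine M1 (62 min), Flint→Machine M6 (79 min) — total 26+57+63+34+62+79 = 321 min.
Row-greedy (each job in turn takes its cheapest remaining machine) gives 370 min, worse by 49.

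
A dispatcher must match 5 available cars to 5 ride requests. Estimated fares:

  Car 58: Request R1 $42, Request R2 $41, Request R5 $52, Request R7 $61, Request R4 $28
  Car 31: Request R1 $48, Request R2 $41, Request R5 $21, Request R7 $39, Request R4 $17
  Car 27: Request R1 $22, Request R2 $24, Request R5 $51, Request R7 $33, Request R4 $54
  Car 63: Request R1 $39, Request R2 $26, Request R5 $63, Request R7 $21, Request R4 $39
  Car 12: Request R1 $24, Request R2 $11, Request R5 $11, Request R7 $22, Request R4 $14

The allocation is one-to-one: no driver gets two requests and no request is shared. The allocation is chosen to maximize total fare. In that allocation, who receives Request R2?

Optimal: Car 58→Request R7 ($61), Car 31→Request R2 ($41), Car 27→Request R4 ($54), Car 63→Request R5 ($63), Car 12→Request R1 ($24) — total 61+41+54+63+24 = $243.
Column-greedy (each request in turn goes to its best remaining driver) gives $199, worse by 44.
Swapping Car 31↔Car 58 (Car 31→Request R7 $39, Car 58→Request R2 $41) loses 22.
Car 31's own top request is Request R1 ($48), but forcing Car 31→Request R1 and reassigning the rest optimally gives only $237 — worse by 6.

Car 31 receives Request R2.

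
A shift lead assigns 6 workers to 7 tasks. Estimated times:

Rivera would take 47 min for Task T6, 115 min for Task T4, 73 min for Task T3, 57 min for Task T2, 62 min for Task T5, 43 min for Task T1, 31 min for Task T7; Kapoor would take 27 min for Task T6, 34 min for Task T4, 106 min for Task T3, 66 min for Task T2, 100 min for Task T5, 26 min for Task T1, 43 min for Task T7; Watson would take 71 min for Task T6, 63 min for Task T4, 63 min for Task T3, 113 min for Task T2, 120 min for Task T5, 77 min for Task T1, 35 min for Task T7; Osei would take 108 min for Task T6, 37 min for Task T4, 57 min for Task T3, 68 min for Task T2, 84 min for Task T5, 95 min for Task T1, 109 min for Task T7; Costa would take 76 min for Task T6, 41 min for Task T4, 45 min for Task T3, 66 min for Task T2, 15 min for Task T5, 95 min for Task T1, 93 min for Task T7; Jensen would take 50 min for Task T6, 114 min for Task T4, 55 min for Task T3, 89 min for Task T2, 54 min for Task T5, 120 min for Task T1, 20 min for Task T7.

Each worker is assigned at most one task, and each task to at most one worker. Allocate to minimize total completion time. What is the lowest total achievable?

This is a one-to-one assignment (minimum-cost bipartite matching).
Optimal: Rivera→Task T1 (43 min), Kapoor→Task T6 (27 min), Watson→Task T3 (63 min), Osei→Task T4 (37 min), Costa→Task T5 (15 min), Jensen→Task T7 (20 min) — total 43+27+63+37+15+20 = 205 min.
Row-greedy (each worker in turn takes its cheapest remaining task) gives 242 min, worse by 37.
No other one-to-one assignment undercuts 205 min.

Min total: 205 min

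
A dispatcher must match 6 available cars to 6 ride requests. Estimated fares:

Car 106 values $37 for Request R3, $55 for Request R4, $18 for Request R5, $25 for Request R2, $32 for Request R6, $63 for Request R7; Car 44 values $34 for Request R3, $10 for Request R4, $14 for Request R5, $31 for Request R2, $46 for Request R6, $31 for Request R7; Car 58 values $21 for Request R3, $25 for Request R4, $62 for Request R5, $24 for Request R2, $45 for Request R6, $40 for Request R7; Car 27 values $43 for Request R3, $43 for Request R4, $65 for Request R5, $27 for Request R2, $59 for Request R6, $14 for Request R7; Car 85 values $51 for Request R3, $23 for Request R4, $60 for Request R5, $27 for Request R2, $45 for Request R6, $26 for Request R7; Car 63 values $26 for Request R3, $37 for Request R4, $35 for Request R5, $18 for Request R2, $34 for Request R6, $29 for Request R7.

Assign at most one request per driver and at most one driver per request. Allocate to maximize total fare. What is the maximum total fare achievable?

Optimal: Car 106→Request R7 ($63), Car 44→Request R2 ($31), Car 58→Request R5 ($62), Car 27→Request R6 ($59), Car 85→Request R3 ($51), Car 63→Request R4 ($37) — total 63+31+62+59+51+37 = $303.
Row-greedy (each driver in turn takes its best remaining request) gives $278, worse by 25.
Swapping Car 106↔Car 58 (Car 106→Request R5 $18, Car 58→Request R7 $40) loses 67.
Checked against all permutations: $303 is optimal.

Maximum total: $303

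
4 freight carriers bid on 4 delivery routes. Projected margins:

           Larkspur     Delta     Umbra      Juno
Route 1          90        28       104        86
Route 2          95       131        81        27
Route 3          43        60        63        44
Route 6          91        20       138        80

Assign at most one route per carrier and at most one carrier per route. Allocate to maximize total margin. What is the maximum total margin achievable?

Optimal: Larkspur→Route 1 ($90k), Delta→Route 2 ($131k), Umbra→Route 6 ($138k), Juno→Route 3 ($44k) — total 90+131+138+44 = $403k.
Column-greedy (each route in turn goes to its best remaining carrier) gives $370k, worse by 33.
Swapping Delta↔Juno (Delta→Route 3 $60k, Juno→Route 2 $27k) loses 88.

Maximum total: $403k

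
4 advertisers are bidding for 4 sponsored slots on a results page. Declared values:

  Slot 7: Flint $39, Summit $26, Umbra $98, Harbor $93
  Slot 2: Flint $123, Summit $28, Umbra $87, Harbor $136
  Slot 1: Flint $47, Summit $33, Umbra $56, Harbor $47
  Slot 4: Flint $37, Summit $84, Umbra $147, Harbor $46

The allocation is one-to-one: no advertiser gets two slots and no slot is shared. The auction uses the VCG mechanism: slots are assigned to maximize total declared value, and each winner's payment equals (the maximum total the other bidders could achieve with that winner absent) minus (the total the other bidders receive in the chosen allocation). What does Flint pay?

Efficient allocation: Flint→Slot 2 ($123), Summit→Slot 1 ($33), Umbra→Slot 4 ($147), Harbor→Slot 7 ($93); total welfare W = $396.
Flint receives Slot 2 at value $123, so the others get W − 123 = $273.
Without Flint: best allocation of the remaining 3 bidders over all 4 slots is Summit→Slot 4 ($84), Umbra→Slot 7 ($98), Harbor→Slot 2 ($136), total $318.
VCG payment = (others' best without Flint) − (others' welfare with Flint) = 318 − 273 = $45.

Flint pays $45.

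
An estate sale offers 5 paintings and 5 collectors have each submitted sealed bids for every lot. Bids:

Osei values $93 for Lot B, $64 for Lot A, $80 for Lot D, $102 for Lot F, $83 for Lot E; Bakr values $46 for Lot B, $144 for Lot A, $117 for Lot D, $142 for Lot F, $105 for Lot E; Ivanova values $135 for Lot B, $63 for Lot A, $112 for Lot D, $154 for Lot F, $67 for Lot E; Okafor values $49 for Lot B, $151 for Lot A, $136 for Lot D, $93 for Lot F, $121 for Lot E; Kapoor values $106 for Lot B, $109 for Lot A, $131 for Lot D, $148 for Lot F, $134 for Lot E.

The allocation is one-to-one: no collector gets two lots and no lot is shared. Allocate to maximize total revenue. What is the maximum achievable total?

Maximum total: $661

This is a one-to-one assignment (maximum-weight bipartite matching).
Optimal: Osei→Lot B ($93), Bakr→Lot A ($144), Ivanova→Lot F ($154), Okafor→Lot D ($136), Kapoor→Lot E ($134) — total 93+144+154+136+134 = $661.
Column-greedy (each lot in turn goes to its best remaining collector) gives $642, worse by 19.
Every other assignment is strictly worse.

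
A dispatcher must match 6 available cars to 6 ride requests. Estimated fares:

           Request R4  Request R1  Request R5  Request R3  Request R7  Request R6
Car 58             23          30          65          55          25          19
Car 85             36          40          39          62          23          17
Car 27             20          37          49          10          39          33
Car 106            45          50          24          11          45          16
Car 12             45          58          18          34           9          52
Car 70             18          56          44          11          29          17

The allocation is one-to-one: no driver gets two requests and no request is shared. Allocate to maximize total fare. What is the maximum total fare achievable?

Max total: $319

Optimal: Car 58→Request R5 ($65), Car 85→Request R3 ($62), Car 27→Request R7 ($39), Car 106→Request R4 ($45), Car 12→Request R6 ($52), Car 70→Request R1 ($56) — total 65+62+39+45+52+56 = $319.
Row-greedy (each driver in turn takes its best remaining request) gives $286, worse by 33.
Checked against all permutations: $319 is optimal.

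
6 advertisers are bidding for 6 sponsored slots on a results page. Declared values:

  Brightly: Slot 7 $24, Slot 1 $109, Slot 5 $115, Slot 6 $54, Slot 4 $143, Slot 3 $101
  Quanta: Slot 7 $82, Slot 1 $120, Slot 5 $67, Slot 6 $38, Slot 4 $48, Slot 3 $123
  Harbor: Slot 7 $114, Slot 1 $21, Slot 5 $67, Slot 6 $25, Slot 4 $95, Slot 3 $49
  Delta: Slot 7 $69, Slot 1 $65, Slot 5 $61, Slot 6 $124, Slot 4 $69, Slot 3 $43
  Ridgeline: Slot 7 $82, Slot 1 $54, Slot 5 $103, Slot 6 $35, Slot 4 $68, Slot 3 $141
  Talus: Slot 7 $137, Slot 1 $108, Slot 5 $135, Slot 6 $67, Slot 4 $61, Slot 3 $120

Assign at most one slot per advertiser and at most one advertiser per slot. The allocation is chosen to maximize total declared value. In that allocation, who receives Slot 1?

Optimal: Brightly→Slot 4 ($143), Quanta→Slot 1 ($120), Harbor→Slot 7 ($114), Delta→Slot 6 ($124), Ridgeline→Slot 3 ($141), Talus→Slot 5 ($135) — total 143+120+114+124+141+135 = $777.
Max-entry greedy (repeatedly take the single best remaining cell) gives $732, worse by 45.
Next-best assignment: Brightly→Slot 5, Quanta→Slot 1, Harbor→Slot 4, Delta→Slot 6, Ridgeline→Slot 3, Talus→Slot 7 = $732.
Checked against all permutations: $777 is optimal.
Quanta's own top slot is Slot 3 ($123), but forcing Quanta→Slot 3 and reassigning the rest optimally gives only $715 — worse by 62.

Quanta receives Slot 1.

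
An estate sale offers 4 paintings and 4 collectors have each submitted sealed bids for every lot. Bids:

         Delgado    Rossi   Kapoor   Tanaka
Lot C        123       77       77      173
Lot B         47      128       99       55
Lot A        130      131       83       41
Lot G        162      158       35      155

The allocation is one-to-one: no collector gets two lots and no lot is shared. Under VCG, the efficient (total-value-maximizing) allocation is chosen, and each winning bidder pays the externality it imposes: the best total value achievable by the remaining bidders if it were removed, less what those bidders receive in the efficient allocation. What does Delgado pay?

Delgado pays $27.

Efficient allocation: Delgado→Lot G ($162), Rossi→Lot A ($131), Kapoor→Lot B ($99), Tanaka→Lot C ($173); total welfare W = $565.
Delgado receives Lot G at value $162, so the others get W − 162 = $403.
Without Delgado: best allocation of the remaining 3 bidders over all 4 lots is Rossi→Lot G ($158), Kapoor→Lot B ($99), Tanaka→Lot C ($173), total $430.
VCG payment = (others' best without Delgado) − (others' welfare with Delgado) = 430 − 403 = $27.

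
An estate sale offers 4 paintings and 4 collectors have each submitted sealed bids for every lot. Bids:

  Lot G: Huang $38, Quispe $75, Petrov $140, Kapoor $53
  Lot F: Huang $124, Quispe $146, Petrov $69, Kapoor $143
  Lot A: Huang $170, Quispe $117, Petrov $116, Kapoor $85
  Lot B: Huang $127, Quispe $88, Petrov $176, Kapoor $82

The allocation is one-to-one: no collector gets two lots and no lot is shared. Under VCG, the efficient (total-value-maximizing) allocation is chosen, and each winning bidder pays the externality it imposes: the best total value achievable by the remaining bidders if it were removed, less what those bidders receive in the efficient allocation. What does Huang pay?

Efficient allocation: Huang→Lot A ($170), Quispe→Lot G ($75), Petrov→Lot B ($176), Kapoor→Lot F ($143); total welfare W = $564.
Huang receives Lot A at value $170, so the others get W − 170 = $394.
Without Huang: best allocation of the remaining 3 bidders over all 4 lots is Quispe→Lot A ($117), Petrov→Lot B ($176), Kapoor→Lot F ($143), total $436.
VCG payment = (others' best without Huang) − (others' welfare with Huang) = 436 − 394 = $42.

Huang pays $42.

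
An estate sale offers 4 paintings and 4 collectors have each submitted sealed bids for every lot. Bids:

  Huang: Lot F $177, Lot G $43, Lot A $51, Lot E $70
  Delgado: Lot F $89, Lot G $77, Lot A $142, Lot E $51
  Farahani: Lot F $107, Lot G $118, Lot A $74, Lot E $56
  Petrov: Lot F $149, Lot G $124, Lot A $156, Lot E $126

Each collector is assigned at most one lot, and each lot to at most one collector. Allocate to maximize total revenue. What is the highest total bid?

Optimal: Huang→Lot F ($177), Delgado→Lot A ($142), Farahani→Lot G ($118), Petrov→Lot E ($126) — total 177+142+118+126 = $563.
Column-greedy (each lot in turn goes to its best remaining collector) gives $499, worse by 64.

Max total: $563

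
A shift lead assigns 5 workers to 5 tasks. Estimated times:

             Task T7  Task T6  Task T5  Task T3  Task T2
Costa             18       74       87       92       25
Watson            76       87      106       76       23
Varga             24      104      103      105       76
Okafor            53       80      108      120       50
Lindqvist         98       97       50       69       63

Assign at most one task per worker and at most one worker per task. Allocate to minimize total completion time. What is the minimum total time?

Min total: 255 min

This is the linear assignment problem.
Optimal: Costa→Task T2 (25 min), Watson→Task T3 (76 min), Varga→Task T7 (24 min), Okafor→Task T6 (80 min), Lindqvist→Task T5 (50 min) — total 25+76+24+80+50 = 255 min.
Column-greedy (each task in turn goes to its cheapest remaining worker) gives 300 min, worse by 45.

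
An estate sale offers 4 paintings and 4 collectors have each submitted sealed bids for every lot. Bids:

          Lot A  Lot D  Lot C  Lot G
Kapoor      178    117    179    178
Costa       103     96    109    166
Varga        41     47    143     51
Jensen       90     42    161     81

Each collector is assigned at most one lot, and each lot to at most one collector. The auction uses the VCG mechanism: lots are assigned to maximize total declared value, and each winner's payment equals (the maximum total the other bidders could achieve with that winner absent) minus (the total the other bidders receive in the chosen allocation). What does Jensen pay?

Efficient allocation: Kapoor→Lot A ($178), Costa→Lot G ($166), Varga→Lot D ($47), Jensen→Lot C ($161); total welfare W = $552.
Jensen receives Lot C at value $161, so the others get W − 161 = $391.
Without Jensen: best allocation of the remaining 3 bidders over all 4 lots is Kapoor→Lot A ($178), Costa→Lot G ($166), Varga→Lot C ($143), total $487.
VCG payment = (others' best without Jensen) − (others' welfare with Jensen) = 487 − 391 = $96.

Jensen pays $96.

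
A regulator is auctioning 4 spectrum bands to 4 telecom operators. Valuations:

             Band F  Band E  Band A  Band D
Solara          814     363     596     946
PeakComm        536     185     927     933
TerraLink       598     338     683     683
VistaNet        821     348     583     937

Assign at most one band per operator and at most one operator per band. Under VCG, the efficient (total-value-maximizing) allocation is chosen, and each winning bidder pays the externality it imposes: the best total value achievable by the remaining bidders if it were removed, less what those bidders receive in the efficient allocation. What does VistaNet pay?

Efficient allocation: Solara→Band D ($946M), PeakComm→Band A ($927M), TerraLink→Band E ($338M), VistaNet→Band F ($821M); total welfare W = $3032M.
VistaNet receives Band F at value $821M, so the others get W − 821 = $2211M.
Without VistaNet: best allocation of the remaining 3 bidders over all 4 bands is Solara→Band D ($946M), PeakComm→Band A ($927M), TerraLink→Band F ($598M), total $2471M.
VCG payment = (others' best without VistaNet) − (others' welfare with VistaNet) = 2471 − 2211 = $260M.

VistaNet pays $260M.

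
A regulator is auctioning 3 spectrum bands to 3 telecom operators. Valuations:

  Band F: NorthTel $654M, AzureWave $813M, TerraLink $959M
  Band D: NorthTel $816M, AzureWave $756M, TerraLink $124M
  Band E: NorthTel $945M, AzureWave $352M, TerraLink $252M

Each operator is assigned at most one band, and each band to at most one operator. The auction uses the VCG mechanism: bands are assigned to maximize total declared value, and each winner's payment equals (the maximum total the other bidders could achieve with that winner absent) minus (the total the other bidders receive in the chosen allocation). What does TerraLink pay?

Efficient allocation: NorthTel→Band E ($945M), AzureWave→Band D ($756M), TerraLink→Band F ($959M); total welfare W = $2660M.
TerraLink receives Band F at value $959M, so the others get W − 959 = $1701M.
Without TerraLink: best allocation of the remaining 2 bidders over all 3 bands is NorthTel→Band E ($945M), AzureWave→Band F ($813M), total $1758M.
VCG payment = (others' best without TerraLink) − (others' welfare with TerraLink) = 1758 − 1701 = $57M.

TerraLink pays $57M.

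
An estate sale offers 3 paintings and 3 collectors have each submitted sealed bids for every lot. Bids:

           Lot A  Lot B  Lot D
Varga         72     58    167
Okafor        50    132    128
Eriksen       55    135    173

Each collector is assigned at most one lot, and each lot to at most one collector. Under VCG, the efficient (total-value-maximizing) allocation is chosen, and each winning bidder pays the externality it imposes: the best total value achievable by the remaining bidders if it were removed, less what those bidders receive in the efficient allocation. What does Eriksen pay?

Efficient allocation: Varga→Lot A ($72), Okafor→Lot B ($132), Eriksen→Lot D ($173); total welfare W = $377.
Eriksen receives Lot D at value $173, so the others get W − 173 = $204.
Without Eriksen: best allocation of the remaining 2 bidders over all 3 lots is Varga→Lot D ($167), Okafor→Lot B ($132), total $299.
VCG payment = (others' best without Eriksen) − (others' welfare with Eriksen) = 299 − 204 = $95.

Eriksen pays $95.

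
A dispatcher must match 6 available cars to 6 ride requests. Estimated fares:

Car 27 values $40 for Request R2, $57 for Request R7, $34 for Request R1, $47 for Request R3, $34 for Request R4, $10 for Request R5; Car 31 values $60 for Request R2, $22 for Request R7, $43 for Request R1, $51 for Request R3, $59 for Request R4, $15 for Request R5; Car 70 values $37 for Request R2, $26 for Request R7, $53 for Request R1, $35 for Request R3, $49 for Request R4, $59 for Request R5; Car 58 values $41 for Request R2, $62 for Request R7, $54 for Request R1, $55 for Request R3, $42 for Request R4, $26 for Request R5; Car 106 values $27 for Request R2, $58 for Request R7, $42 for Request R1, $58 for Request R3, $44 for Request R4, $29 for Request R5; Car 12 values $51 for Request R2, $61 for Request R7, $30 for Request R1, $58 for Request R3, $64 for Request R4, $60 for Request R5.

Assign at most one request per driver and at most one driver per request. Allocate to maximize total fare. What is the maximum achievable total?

Optimal: Car 27→Request R7 ($57), Car 31→Request R2 ($60), Car 70→Request R5 ($59), Car 58→Request R1 ($54), Car 106→Request R3 ($58), Car 12→Request R4 ($64) — total 57+60+59+54+58+64 = $352.
Max-entry greedy (repeatedly take the single best remaining cell) gives $337, worse by 15.
Swapping Car 31↔Car 27 (Car 31→Request R7 $22, Car 27→Request R2 $40) loses 55.
Checked against all permutations: $352 is optimal.

Max total: $352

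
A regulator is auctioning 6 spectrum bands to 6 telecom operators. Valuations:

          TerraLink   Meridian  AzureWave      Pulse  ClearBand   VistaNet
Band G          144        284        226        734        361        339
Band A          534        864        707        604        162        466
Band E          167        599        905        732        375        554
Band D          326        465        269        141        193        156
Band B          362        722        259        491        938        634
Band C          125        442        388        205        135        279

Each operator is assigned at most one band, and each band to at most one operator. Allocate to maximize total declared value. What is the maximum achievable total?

Max total: $4046M

Optimal: TerraLink→Band D ($326M), Meridian→Band A ($864M), AzureWave→Band E ($905M), Pulse→Band G ($734M), ClearBand→Band B ($938M), VistaNet→Band C ($279M) — total 326+864+905+734+938+279 = $4046M.
Row-greedy (each operator in turn takes its best remaining band) gives $3367M, worse by 679.
Next-best assignment: TerraLink→Band A, Meridian→Band D, AzureWave→Band E, Pulse→Band G, ClearBand→Band B, VistaNet→Band C = $3855M.
No other one-to-one assignment exceeds $4046M.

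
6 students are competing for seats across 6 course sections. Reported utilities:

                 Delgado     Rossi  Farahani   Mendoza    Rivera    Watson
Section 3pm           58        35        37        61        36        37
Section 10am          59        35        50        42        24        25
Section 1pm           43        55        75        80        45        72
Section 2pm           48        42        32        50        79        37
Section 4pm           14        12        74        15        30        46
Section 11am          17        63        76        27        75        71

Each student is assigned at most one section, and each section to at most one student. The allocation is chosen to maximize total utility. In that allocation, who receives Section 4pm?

Optimal: Delgado→Section 10am (59 points), Rossi→Section 11am (63 points), Farahani→Section 4pm (74 points), Mendoza→Section 3pm (61 points), Rivera→Section 2pm (79 points), Watson→Section 1pm (72 points) — total 59+63+74+61+79+72 = 408 points.
Column-greedy (each section in turn goes to its best remaining student) gives 383 points, worse by 25.
Checked against all permutations: 408 points is optimal.
Farahani's own top section is Section 11am (76 points), but forcing Farahani→Section 11am and reassigning the rest optimally gives only 376 points — worse by 32.

Farahani receives Section 4pm.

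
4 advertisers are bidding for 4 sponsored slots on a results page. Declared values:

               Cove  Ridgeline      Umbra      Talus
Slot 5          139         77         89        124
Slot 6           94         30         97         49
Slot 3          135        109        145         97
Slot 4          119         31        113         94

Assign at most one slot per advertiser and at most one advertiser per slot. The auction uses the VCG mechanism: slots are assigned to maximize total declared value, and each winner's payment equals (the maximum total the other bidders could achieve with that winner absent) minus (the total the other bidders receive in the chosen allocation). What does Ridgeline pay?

Ridgeline pays $48.

Efficient allocation: Cove→Slot 4 ($119), Ridgeline→Slot 3 ($109), Umbra→Slot 6 ($97), Talus→Slot 5 ($124); total welfare W = $449.
Ridgeline receives Slot 3 at value $109, so the others get W − 109 = $340.
Without Ridgeline: best allocation of the remaining 3 bidders over all 4 slots is Cove→Slot 4 ($119), Umbra→Slot 3 ($145), Talus→Slot 5 ($124), total $388.
VCG payment = (others' best without Ridgeline) − (others' welfare with Ridgeline) = 388 − 340 = $48.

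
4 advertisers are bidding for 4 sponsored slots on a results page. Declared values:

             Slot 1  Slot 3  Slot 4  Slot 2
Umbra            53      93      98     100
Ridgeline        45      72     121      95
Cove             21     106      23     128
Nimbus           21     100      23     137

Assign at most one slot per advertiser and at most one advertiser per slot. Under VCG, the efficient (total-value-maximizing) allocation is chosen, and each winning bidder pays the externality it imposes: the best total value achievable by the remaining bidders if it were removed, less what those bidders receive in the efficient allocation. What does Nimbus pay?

Nimbus pays $62.

Efficient allocation: Umbra→Slot 1 ($53), Ridgeline→Slot 4 ($121), Cove→Slot 3 ($106), Nimbus→Slot 2 ($137); total welfare W = $417.
Nimbus receives Slot 2 at value $137, so the others get W − 137 = $280.
Without Nimbus: best allocation of the remaining 3 bidders over all 4 slots is Umbra→Slot 3 ($93), Ridgeline→Slot 4 ($121), Cove→Slot 2 ($128), total $342.
VCG payment = (others' best without Nimbus) − (others' welfare with Nimbus) = 342 − 280 = $62.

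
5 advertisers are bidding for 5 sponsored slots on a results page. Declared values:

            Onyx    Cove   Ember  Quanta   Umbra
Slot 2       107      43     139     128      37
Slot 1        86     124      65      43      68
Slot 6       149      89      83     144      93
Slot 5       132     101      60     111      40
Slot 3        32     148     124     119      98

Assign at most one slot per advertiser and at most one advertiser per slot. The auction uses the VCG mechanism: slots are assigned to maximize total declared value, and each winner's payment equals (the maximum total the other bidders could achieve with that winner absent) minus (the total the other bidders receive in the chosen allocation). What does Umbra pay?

Umbra pays $24.

Efficient allocation: Onyx→Slot 5 ($132), Cove→Slot 1 ($124), Ember→Slot 2 ($139), Quanta→Slot 6 ($144), Umbra→Slot 3 ($98); total welfare W = $637.
Umbra receives Slot 3 at value $98, so the others get W − 98 = $539.
Without Umbra: best allocation of the remaining 4 bidders over all 5 slots is Onyx→Slot 5 ($132), Cove→Slot 3 ($148), Ember→Slot 2 ($139), Quanta→Slot 6 ($144), total $563.
VCG payment = (others' best without Umbra) − (others' welfare with Umbra) = 563 − 539 = $24.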